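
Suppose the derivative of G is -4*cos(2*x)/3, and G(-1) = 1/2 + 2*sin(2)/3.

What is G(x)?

G(x) = -(4*sin(2*x) - 3)/6

For G(x) to be correct, d/dx[G] must agree with the stated G'(x) identically.
A general antiderivative is -2*sin(2*x)/3 + C.
The condition gives C = 1/2 + 2*sin(2)/3 - (2*sin(2)/3) = 1/2.
So G(x) = -(4*sin(2*x) - 3)/6.
Check: d/dx[-(4*sin(2*x) - 3)/6] = -4*cos(2*x)/3 = G'(x).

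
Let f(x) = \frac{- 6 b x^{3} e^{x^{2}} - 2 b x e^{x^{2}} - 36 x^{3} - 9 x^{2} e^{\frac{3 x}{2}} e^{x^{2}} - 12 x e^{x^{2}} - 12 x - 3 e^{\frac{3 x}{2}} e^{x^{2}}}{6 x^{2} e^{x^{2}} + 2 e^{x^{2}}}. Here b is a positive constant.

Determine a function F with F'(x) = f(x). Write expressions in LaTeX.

Since d/dx undoes antidifferentiation here, F'(x) = f(x) is required of F(x).
Check: d/dx[- \frac{b x^{2}}{2} - e^{\frac{3 x}{2}} - \log{\left(x^{2} + \frac{1}{3} \right)} + 3 e^{- x^{2}}] = \frac{- 6 b x^{3} e^{x^{2}} - 2 b x e^{x^{2}} - 36 x^{3} - 9 x^{2} e^{\frac{3 x}{2}} e^{x^{2}} - 12 x e^{x^{2}} - 12 x - 3 e^{\frac{3 x}{2}} e^{x^{2}}}{6 x^{2} e^{x^{2}} + 2 e^{x^{2}}} = f(x).

An antiderivative is F(x) = - \frac{b x^{2}}{2} - e^{\frac{3 x}{2}} - \log{\left(x^{2} + \frac{1}{3} \right)} + 3 e^{- x^{2}}.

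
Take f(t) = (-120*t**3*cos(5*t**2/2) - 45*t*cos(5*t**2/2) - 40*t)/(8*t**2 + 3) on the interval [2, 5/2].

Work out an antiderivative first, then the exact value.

Any candidate F(t) must reproduce f(t) exactly when differentiated.
F(t) = (-5*log(4*t**2 + 3/2) - 6*sin(5*t**2/2))/2 is an antiderivative of f.
Check: d/dt[(-5*log(4*t**2 + 3/2) - 6*sin(5*t**2/2))/2] = (-120*t**3*cos(5*t**2/2) - 45*t*cos(5*t**2/2) - 40*t)/(8*t**2 + 3) = f(t).
F(5/2) = -5*log(53/2)/2 - 3*sin(125/8); F(2) = -5*log(35/2)/2 - 3*sin(10).
Integral = F(5/2) - F(2) = -5*log(53/2)/2 + 3*sin(10) - 3*sin(125/8) + 5*log(35/2)/2.

Antiderivative: F(t) = (-5*log(4*t**2 + 3/2) - 6*sin(5*t**2/2))/2; value = -5*log(53/2)/2 + 3*sin(10) - 3*sin(125/8) + 5*log(35/2)/2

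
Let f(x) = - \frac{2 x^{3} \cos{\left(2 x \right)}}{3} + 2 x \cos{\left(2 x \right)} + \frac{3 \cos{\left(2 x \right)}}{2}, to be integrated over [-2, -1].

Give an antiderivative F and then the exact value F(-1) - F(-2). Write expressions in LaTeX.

Antiderivative: F(x) = - \frac{x^{3} \sin{\left(2 x \right)}}{3} - \frac{x^{2} \cos{\left(2 x \right)}}{2} + \frac{3 x \sin{\left(2 x \right)}}{2} + \frac{3 \sin{\left(2 x \right)}}{4} + \frac{3 \cos{\left(2 x \right)}}{4}; value = \frac{5 \cos{\left(4 \right)}}{4} + \frac{5 \sin{\left(4 \right)}}{12} + \frac{\cos{\left(2 \right)}}{4} + \frac{5 \sin{\left(2 \right)}}{12}

The integrand splits into summands that can be handled one at a time.
F(x) = - \frac{x^{3} \sin{\left(2 x \right)}}{3} - \frac{x^{2} \cos{\left(2 x \right)}}{2} + \frac{3 x \sin{\left(2 x \right)}}{2} + \frac{3 \sin{\left(2 x \right)}}{4} + \frac{3 \cos{\left(2 x \right)}}{4} is an antiderivative of f.
Check: d/dx[- \frac{x^{3} \sin{\left(2 x \right)}}{3} - \frac{x^{2} \cos{\left(2 x \right)}}{2} + \frac{3 x \sin{\left(2 x \right)}}{2} + \frac{3 \sin{\left(2 x \right)}}{4} + \frac{3 \cos{\left(2 x \right)}}{4}] = - \frac{2 x^{3} \cos{\left(2 x \right)}}{3} + 2 x \cos{\left(2 x \right)} + \frac{3 \cos{\left(2 x \right)}}{2} = f(x).
F(-1) = \frac{\cos{\left(2 \right)}}{4} + \frac{5 \sin{\left(2 \right)}}{12}; F(-2) = - \frac{5 \sin{\left(4 \right)}}{12} - \frac{5 \cos{\left(4 \right)}}{4}.
Integral = F(-1) - F(-2) = \frac{5 \cos{\left(4 \right)}}{4} + \frac{5 \sin{\left(4 \right)}}{12} + \frac{\cos{\left(2 \right)}}{4} + \frac{5 \sin{\left(2 \right)}}{12}.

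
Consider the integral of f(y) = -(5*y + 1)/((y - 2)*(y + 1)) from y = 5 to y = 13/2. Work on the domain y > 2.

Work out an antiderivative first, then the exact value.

Antiderivative: F(y) = (-11*log(y - 2) - 4*log(y + 1))/3; value = -11*log(9/2)/3 - 4*log(15/2)/3 + 4*log(6)/3 + 11*log(3)/3

Factor the denominator ((y - 2)*(y + 1)) and decompose: f = -4/(3*(y + 1)) - 11/(3*(y - 2)); each piece integrates to a log, atan, or power term.
F(y) = (-11*log(y - 2) - 4*log(y + 1))/3 is an antiderivative of f.
Check: d/dy[(-11*log(y - 2) - 4*log(y + 1))/3] = (-5*y - 1)/(y**2 - y - 2), which equals f(y).
F(13/2) = -11*log(9/2)/3 - 4*log(15/2)/3; F(5) = -11*log(3)/3 - 4*log(6)/3.
Integral = F(13/2) - F(5) = -11*log(9/2)/3 - 4*log(15/2)/3 + 4*log(6)/3 + 11*log(3)/3.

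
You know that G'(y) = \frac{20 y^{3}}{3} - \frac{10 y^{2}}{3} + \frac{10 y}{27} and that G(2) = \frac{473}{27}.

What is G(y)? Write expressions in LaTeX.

G(y) = \frac{5 y^{4}}{3} - \frac{10 y^{3}}{9} + \frac{5 y^{2}}{27} - 1

The substitution u = - y^{2} + \frac{y}{3} works: G'(y) is exactly (dG/du)*(du/dy) for that inner function.
A general antiderivative is \frac{5 \left(- y^{2} + \frac{y}{3}\right)^{2}}{3} + C.
The condition gives C = \frac{473}{27} - (\frac{500}{27}) = -1.
So G(y) = \frac{5 y^{4}}{3} - \frac{10 y^{3}}{9} + \frac{5 y^{2}}{27} - 1.
Check: d/dy[\frac{5 y^{4}}{3} - \frac{10 y^{3}}{9} + \frac{5 y^{2}}{27} - 1] = \frac{20 y^{3}}{3} - \frac{10 y^{2}}{3} + \frac{10 y}{27} = G'(y).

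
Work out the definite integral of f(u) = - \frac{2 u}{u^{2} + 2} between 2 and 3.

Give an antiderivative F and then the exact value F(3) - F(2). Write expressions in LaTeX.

The substitution w = u^{2} + 2 works: f is exactly (dF/dw)*(dw/du) for that inner function.
F(u) = - \log{\left(u^{2} + 2 \right)} is an antiderivative of f.
Check: d/du[- \log{\left(u^{2} + 2 \right)}] = - \frac{2 u}{u^{2} + 2} = f(u).
F(3) = - \log{\left(11 \right)}; F(2) = - \log{\left(6 \right)}.
Integral = F(3) - F(2) = - \log{\left(11 \right)} + \log{\left(6 \right)}.

Antiderivative: F(u) = - \log{\left(u^{2} + 2 \right)}; value = - \log{\left(11 \right)} + \log{\left(6 \right)}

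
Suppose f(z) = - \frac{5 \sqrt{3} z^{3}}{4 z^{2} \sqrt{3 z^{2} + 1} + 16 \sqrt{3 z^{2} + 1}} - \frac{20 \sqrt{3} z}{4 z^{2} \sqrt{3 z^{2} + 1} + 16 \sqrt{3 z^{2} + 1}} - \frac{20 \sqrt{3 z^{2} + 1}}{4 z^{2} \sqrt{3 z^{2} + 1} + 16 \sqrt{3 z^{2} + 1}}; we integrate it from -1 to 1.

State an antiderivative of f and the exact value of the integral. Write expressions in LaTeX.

Antiderivative: F(z) = \frac{5 \left(- \sqrt{3} \sqrt{3 z^{2} + 1} - 6 \operatorname{atan}{\left(\frac{z}{2} \right)}\right)}{12}; value = - 5 \operatorname{atan}{\left(\frac{1}{2} \right)}

Integrate term by term and add the pieces.
F(z) = \frac{5 \left(- \sqrt{3} \sqrt{3 z^{2} + 1} - 6 \operatorname{atan}{\left(\frac{z}{2} \right)}\right)}{12} is an antiderivative of f.
Check: d/dz[\frac{5 \left(- \sqrt{3} \sqrt{3 z^{2} + 1} - 6 \operatorname{atan}{\left(\frac{z}{2} \right)}\right)}{12}] = \frac{- 5 \sqrt{3} z^{3} - 20 \sqrt{3} z - 20 \sqrt{3 z^{2} + 1}}{4 z^{2} \sqrt{3 z^{2} + 1} + 16 \sqrt{3 z^{2} + 1}}, which equals f(z).
F(1) = - \frac{5 \sqrt{3}}{6} - \frac{5 \operatorname{atan}{\left(\frac{1}{2} \right)}}{2}; F(-1) = - \frac{5 \sqrt{3}}{6} + \frac{5 \operatorname{atan}{\left(\frac{1}{2} \right)}}{2}.
Integral = F(1) - F(-1) = - 5 \operatorname{atan}{\left(\frac{1}{2} \right)}.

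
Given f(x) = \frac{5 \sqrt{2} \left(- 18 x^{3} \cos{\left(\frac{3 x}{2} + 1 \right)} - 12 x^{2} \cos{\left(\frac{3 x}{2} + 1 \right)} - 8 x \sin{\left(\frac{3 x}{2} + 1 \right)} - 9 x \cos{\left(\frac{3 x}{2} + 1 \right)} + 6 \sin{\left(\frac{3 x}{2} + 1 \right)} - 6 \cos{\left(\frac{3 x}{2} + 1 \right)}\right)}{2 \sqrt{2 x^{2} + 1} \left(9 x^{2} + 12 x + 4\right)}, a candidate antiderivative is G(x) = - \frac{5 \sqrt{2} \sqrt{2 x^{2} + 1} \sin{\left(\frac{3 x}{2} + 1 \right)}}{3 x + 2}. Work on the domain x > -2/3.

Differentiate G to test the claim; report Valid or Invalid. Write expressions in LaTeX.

d/dx[G] = \frac{- 90 \sqrt{2} x^{3} \cos{\left(\frac{3 x}{2} + 1 \right)} - 60 \sqrt{2} x^{2} \cos{\left(\frac{3 x}{2} + 1 \right)} - 40 \sqrt{2} x \sin{\left(\frac{3 x}{2} + 1 \right)} - 45 \sqrt{2} x \cos{\left(\frac{3 x}{2} + 1 \right)} + 30 \sqrt{2} \sin{\left(\frac{3 x}{2} + 1 \right)} - 30 \sqrt{2} \cos{\left(\frac{3 x}{2} + 1 \right)}}{18 x^{2} \sqrt{2 x^{2} + 1} + 24 x \sqrt{2 x^{2} + 1} + 8 \sqrt{2 x^{2} + 1}}
This equals f(x) exactly, so the claim holds.

Valid - differentiating G returns exactly f.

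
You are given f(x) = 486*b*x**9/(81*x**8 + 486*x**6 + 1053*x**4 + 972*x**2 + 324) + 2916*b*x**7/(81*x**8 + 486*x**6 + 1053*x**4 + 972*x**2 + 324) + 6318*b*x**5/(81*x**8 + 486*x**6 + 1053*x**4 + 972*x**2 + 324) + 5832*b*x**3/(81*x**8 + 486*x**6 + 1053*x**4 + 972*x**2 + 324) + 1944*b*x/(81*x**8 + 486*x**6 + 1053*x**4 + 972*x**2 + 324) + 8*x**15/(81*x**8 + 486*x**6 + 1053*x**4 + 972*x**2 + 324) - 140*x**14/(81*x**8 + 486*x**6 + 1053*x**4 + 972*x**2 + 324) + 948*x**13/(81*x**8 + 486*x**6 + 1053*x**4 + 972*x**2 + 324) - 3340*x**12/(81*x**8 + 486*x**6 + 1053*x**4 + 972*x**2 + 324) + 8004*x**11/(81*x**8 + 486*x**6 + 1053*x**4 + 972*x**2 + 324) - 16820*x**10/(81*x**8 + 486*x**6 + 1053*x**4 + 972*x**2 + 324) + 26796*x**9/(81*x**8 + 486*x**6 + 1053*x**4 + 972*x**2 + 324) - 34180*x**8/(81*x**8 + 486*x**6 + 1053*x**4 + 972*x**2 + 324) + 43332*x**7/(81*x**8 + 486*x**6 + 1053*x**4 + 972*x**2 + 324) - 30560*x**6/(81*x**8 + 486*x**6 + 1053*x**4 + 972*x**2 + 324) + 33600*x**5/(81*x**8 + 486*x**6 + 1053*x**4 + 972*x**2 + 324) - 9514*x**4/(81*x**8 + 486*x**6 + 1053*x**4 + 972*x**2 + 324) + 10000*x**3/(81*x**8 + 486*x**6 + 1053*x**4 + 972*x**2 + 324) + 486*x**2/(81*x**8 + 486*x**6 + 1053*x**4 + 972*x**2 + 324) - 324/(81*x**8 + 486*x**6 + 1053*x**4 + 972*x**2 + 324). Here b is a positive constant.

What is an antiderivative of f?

An antiderivative is F(x) = 3*b*x**2 + x**8/81 - 20*x**7/81 + 50*x**6/27 - 500*x**5/81 + 625*x**4/81 - 2*x/(x**4 + 3*x**2 + 2).

Integrate term by term and add the pieces.
Check: d/dx[3*b*x**2 + x**8/81 - 20*x**7/81 + 50*x**6/27 - 500*x**5/81 + 625*x**4/81 - 2*x/(x**4 + 3*x**2 + 2)] = (486*b*x**9 + 2916*b*x**7 + 6318*b*x**5 + 5832*b*x**3 + 1944*b*x + 8*x**15 - 140*x**14 + 948*x**13 - 3340*x**12 + 8004*x**11 - 16820*x**10 + 26796*x**9 - 34180*x**8 + 43332*x**7 - 30560*x**6 + 33600*x**5 - 9514*x**4 + 10000*x**3 + 486*x**2 - 324)/(81*x**8 + 486*x**6 + 1053*x**4 + 972*x**2 + 324), which equals f(x).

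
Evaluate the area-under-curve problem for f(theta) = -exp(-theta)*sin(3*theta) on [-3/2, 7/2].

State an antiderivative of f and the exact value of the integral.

Check any antiderivative F(theta) by computing F'(theta) and comparing it with f(theta).
F(theta) = exp(-theta)*sin(3*theta)/10 + 3*exp(-theta)*cos(3*theta)/10 is an antiderivative of f.
Check: d/dtheta[exp(-theta)*sin(3*theta)/10 + 3*exp(-theta)*cos(3*theta)/10] = -exp(-theta)*sin(3*theta) = f(theta).
F(7/2) = 3*exp(-7/2)*cos(21/2)/10 + exp(-7/2)*sin(21/2)/10; F(-3/2) = 3*exp(3/2)*cos(9/2)/10 - exp(3/2)*sin(9/2)/10.
Integral = F(7/2) - F(-3/2) = exp(3/2)*sin(9/2)/10 + 3*exp(-7/2)*cos(21/2)/10 + exp(-7/2)*sin(21/2)/10 - 3*exp(3/2)*cos(9/2)/10.

Antiderivative: F(theta) = exp(-theta)*sin(3*theta)/10 + 3*exp(-theta)*cos(3*theta)/10; value = exp(3/2)*sin(9/2)/10 + 3*exp(-7/2)*cos(21/2)/10 + exp(-7/2)*sin(21/2)/10 - 3*exp(3/2)*cos(9/2)/10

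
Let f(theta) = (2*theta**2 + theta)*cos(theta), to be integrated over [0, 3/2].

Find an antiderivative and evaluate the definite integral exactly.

Antiderivative: F(theta) = 2*theta**2*sin(theta) + theta*sin(theta) + 4*theta*cos(theta) - 4*sin(theta) + cos(theta); value = -1 + 7*cos(3/2) + 2*sin(3/2)

Check any antiderivative F(theta) by computing F'(theta) and comparing it with f(theta).
F(theta) = 2*theta**2*sin(theta) + theta*sin(theta) + 4*theta*cos(theta) - 4*sin(theta) + cos(theta) is an antiderivative of f.
Check: d/dtheta[2*theta**2*sin(theta) + theta*sin(theta) + 4*theta*cos(theta) - 4*sin(theta) + cos(theta)] = 2*theta**2*cos(theta) + theta*cos(theta), which equals f(theta).
F(3/2) = 7*cos(3/2) + 2*sin(3/2); F(0) = 1.
Integral = F(3/2) - F(0) = -1 + 7*cos(3/2) + 2*sin(3/2).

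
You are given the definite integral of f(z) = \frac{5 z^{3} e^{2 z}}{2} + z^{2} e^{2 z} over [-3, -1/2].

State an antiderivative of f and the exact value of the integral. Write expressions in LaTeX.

Antiderivative: F(z) = \frac{5 z^{3} e^{2 z}}{4} - \frac{11 z^{2} e^{2 z}}{8} + \frac{11 z e^{2 z}}{8} - \frac{11 e^{2 z}}{16}; value = - \frac{15}{8 e} + \frac{815}{16 e^{6}}

Recognize the product-rule pattern: f = u'v + uv' with u = \frac{5 z^{3}}{4} - \frac{11 z^{2}}{8} + \frac{11 z}{8} - \frac{11}{16}, v = e^{2 z}, so integration by parts undoes it.
F(z) = \frac{5 z^{3} e^{2 z}}{4} - \frac{11 z^{2} e^{2 z}}{8} + \frac{11 z e^{2 z}}{8} - \frac{11 e^{2 z}}{16} is an antiderivative of f.
Check: d/dz[\frac{5 z^{3} e^{2 z}}{4} - \frac{11 z^{2} e^{2 z}}{8} + \frac{11 z e^{2 z}}{8} - \frac{11 e^{2 z}}{16}] = \frac{5 z^{3} e^{2 z}}{2} + z^{2} e^{2 z} = f(z).
F(-1/2) = - \frac{15}{8 e}; F(-3) = - \frac{815}{16 e^{6}}.
Integral = F(-1/2) - F(-3) = - \frac{15}{8 e} + \frac{815}{16 e^{6}}.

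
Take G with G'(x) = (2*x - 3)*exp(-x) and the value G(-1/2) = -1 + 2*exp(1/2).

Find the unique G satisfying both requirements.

G'(x) has the shape u'v + uv' for u = 1 - 2*x and v = exp(-x) — it is the derivative of the product u*v.
A general antiderivative is (1 - 2*x)*exp(-x) + C.
The condition gives C = -1 + 2*exp(1/2) - (2*exp(1/2)) = -1.
So G(x) = (1 - 2*x)*exp(-x) - 1.
Check: d/dx[(1 - 2*x)*exp(-x) - 1] = (2*x - 3)*exp(-x) = G'(x).

G(x) = (1 - 2*x)*exp(-x) - 1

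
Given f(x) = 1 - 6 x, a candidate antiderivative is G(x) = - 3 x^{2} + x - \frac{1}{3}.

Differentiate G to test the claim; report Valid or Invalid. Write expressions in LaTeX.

d/dx[G] = 1 - 6 x
This equals f(x) exactly, so the claim holds.

Valid - differentiating G returns exactly f.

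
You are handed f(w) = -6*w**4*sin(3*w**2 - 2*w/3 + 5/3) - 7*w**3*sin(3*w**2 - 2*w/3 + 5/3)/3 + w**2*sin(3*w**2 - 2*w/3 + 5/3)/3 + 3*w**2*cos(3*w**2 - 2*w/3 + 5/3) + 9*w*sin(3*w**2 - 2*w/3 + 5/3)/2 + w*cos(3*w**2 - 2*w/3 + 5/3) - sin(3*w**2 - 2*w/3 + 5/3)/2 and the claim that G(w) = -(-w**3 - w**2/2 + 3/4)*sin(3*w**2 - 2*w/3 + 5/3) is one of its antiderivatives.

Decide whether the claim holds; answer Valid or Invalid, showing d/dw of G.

d/dw[G] = 6*w**4*cos(3*w**2 - 2*w/3 + 5/3) + 7*w**3*cos(3*w**2 - 2*w/3 + 5/3)/3 + 3*w**2*sin(3*w**2 - 2*w/3 + 5/3) - w**2*cos(3*w**2 - 2*w/3 + 5/3)/3 + w*sin(3*w**2 - 2*w/3 + 5/3) - 9*w*cos(3*w**2 - 2*w/3 + 5/3)/2 + cos(3*w**2 - 2*w/3 + 5/3)/2
d/dw[G] - f(w) = 6*w**4*sin(3*w**2 - 2*w/3 + 5/3) + 6*w**4*cos(3*w**2 - 2*w/3 + 5/3) + 7*w**3*sin(3*w**2 - 2*w/3 + 5/3)/3 + 7*w**3*cos(3*w**2 - 2*w/3 + 5/3)/3 + 8*w**2*sin(3*w**2 - 2*w/3 + 5/3)/3 - 10*w**2*cos(3*w**2 - 2*w/3 + 5/3)/3 - 7*w*sin(3*w**2 - 2*w/3 + 5/3)/2 - 11*w*cos(3*w**2 - 2*w/3 + 5/3)/2 + sin(3*w**2 - 2*w/3 + 5/3)/2 + cos(3*w**2 - 2*w/3 + 5/3)/2 != 0.

Invalid: d/dw[G] - f = 6*w**4*sin(3*w**2 - 2*w/3 + 5/3) + 6*w**4*cos(3*w**2 - 2*w/3 + 5/3) + 7*w**3*sin(3*w**2 - 2*w/3 + 5/3)/3 + 7*w**3*cos(3*w**2 - 2*w/3 + 5/3)/3 + 8*w**2*sin(3*w**2 - 2*w/3 + 5/3)/3 - 10*w**2*cos(3*w**2 - 2*w/3 + 5/3)/3 - 7*w*sin(3*w**2 - 2*w/3 + 5/3)/2 - 11*w*cos(3*w**2 - 2*w/3 + 5/3)/2 + sin(3*w**2 - 2*w/3 + 5/3)/2 + cos(3*w**2 - 2*w/3 + 5/3)/2, which is not 0.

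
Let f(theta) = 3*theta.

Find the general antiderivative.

F(theta) = 3*theta**2/2 + C

Recover f(theta) by differentiating a candidate F(theta); any mismatch rules it out.
Check: d/dtheta[3*theta**2/2] = 3*theta = f(theta).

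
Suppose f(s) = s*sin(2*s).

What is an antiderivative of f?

Since d/ds undoes antidifferentiation here, F'(s) = f(s) is required of F(s).
Check: d/ds[-(2*s*cos(2*s) - sin(2*s))/4] = s*sin(2*s) = f(s).

An antiderivative is F(s) = -(2*s*cos(2*s) - sin(2*s))/4.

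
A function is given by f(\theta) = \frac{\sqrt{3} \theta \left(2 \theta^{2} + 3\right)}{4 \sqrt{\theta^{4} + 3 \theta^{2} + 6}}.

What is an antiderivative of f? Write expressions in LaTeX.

The substitution u = \frac{\theta^{4}}{3} + \theta^{2} + 2 works: f is exactly (dF/du)*(du/d\theta) for that inner function.
Check: d/d\theta[\frac{\sqrt{3} \sqrt{\theta^{4} + 3 \theta^{2} + 6}}{4}] = \frac{2 \sqrt{3} \theta^{3} + 3 \sqrt{3} \theta}{4 \sqrt{\theta^{4} + 3 \theta^{2} + 6}}, which equals f(\theta).

An antiderivative is F(\theta) = \frac{\sqrt{3} \sqrt{\theta^{4} + 3 \theta^{2} + 6}}{4}.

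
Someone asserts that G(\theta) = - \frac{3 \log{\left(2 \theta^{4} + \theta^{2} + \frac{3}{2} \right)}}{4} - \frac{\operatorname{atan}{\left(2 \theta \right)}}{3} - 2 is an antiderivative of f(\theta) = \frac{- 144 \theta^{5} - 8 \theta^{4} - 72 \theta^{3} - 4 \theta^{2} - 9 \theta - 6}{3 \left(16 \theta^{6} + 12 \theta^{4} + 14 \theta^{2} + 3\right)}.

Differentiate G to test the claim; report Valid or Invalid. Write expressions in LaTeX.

d/d\theta[G] = \frac{- 144 \theta^{5} - 8 \theta^{4} - 72 \theta^{3} - 4 \theta^{2} - 9 \theta - 6}{48 \theta^{6} + 36 \theta^{4} + 42 \theta^{2} + 9}
This equals f(\theta) exactly, so the claim holds.

Valid - differentiating G returns exactly f.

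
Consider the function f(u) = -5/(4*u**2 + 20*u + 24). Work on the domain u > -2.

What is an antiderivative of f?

The denominator factors as 4*(u + 2)*(u + 3); partial fractions split f into directly integrable pieces: 5/(4*(u + 3)) - 5/(4*(u + 2)).
Check: d/du[-5*(log(u + 2) - log(u + 3))/4] = -5/(4*u**2 + 20*u + 24) = f(u).

An antiderivative is F(u) = -5*(log(u + 2) - log(u + 3))/4.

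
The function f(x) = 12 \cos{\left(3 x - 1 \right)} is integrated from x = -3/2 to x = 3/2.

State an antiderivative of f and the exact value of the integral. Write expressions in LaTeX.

Antiderivative: F(x) = 4 \sin{\left(3 x - 1 \right)}; value = 4 \sin{\left(\frac{11}{2} \right)} + 4 \sin{\left(\frac{7}{2} \right)}

Recover f(x) by differentiating a candidate F(x); any mismatch rules it out.
F(x) = 4 \sin{\left(3 x - 1 \right)} is an antiderivative of f.
Check: d/dx[4 \sin{\left(3 x - 1 \right)}] = 12 \cos{\left(3 x - 1 \right)} = f(x).
F(3/2) = 4 \sin{\left(\frac{7}{2} \right)}; F(-3/2) = - 4 \sin{\left(\frac{11}{2} \right)}.
Integral = F(3/2) - F(-3/2) = 4 \sin{\left(\frac{11}{2} \right)} + 4 \sin{\left(\frac{7}{2} \right)}.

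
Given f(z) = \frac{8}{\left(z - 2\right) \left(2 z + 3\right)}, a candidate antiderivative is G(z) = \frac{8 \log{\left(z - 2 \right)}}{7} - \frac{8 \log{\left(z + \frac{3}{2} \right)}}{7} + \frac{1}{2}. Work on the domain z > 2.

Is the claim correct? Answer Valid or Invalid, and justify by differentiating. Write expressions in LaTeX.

Valid - the claim checks out under differentiation.

d/dz[G] = \frac{8}{2 z^{2} - z - 6}
This equals f(z) exactly, so the claim holds.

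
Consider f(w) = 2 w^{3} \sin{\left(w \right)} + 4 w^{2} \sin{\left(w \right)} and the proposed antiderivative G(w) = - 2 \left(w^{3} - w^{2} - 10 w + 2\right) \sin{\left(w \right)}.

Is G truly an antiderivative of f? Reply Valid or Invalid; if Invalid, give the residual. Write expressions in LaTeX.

Invalid: d/dw[G] - f = - 2 w^{3} \sin{\left(w \right)} - 2 w^{3} \cos{\left(w \right)} - 10 w^{2} \sin{\left(w \right)} + 2 w^{2} \cos{\left(w \right)} + 4 w \sin{\left(w \right)} + 20 w \cos{\left(w \right)} + 20 \sin{\left(w \right)} - 4 \cos{\left(w \right)}, which is not 0.

d/dw[G] = - 2 w^{3} \cos{\left(w \right)} - 6 w^{2} \sin{\left(w \right)} + 2 w^{2} \cos{\left(w \right)} + 4 w \sin{\left(w \right)} + 20 w \cos{\left(w \right)} + 20 \sin{\left(w \right)} - 4 \cos{\left(w \right)}
d/dw[G] - f(w) = - 2 w^{3} \sin{\left(w \right)} - 2 w^{3} \cos{\left(w \right)} - 10 w^{2} \sin{\left(w \right)} + 2 w^{2} \cos{\left(w \right)} + 4 w \sin{\left(w \right)} + 20 w \cos{\left(w \right)} + 20 \sin{\left(w \right)} - 4 \cos{\left(w \right)} != 0.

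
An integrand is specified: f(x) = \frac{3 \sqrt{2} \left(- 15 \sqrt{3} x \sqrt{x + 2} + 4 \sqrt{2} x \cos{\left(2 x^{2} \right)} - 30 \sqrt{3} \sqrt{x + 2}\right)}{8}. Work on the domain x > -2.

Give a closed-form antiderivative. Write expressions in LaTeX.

For F(x) to be correct the identity F'(x) - f(x) = 0 must hold.
Check: d/dx[- \frac{3 \left(3 \sqrt{6} x^{2} \sqrt{x + 2} + 12 \sqrt{6} x \sqrt{x + 2} + 12 \sqrt{6} \sqrt{x + 2} - \sin{\left(2 x^{2} \right)}\right)}{4}] = \frac{- 45 \sqrt{6} x^{2} + 24 x \sqrt{x + 2} \cos{\left(2 x^{2} \right)} - 180 \sqrt{6} x - 180 \sqrt{6}}{8 \sqrt{x + 2}}, which equals f(x).

An antiderivative is F(x) = - \frac{3 \left(3 \sqrt{6} x^{2} \sqrt{x + 2} + 12 \sqrt{6} x \sqrt{x + 2} + 12 \sqrt{6} \sqrt{x + 2} - \sin{\left(2 x^{2} \right)}\right)}{4}.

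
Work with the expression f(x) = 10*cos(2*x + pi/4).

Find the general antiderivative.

A candidate is checked by its d/dx: the result must match f(x).
Check: d/dx[5*sin(2*x + pi/4)] = 10*cos(2*x + pi/4) = f(x).

F(x) = 5*sin(2*x + pi/4) + C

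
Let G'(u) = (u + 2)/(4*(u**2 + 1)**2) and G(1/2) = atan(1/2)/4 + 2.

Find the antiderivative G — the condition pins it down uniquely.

Recover the given G'(u) by differentiating a candidate G(u); any mismatch rules it out.
A general antiderivative is (2*u - 1)/(8*u**2 + 8) + atan(u)/4 + C.
The condition gives C = atan(1/2)/4 + 2 - (atan(1/2)/4) = 2.
So G(u) = 2*u/(8*u**2 + 8) + atan(u)/4 + 2 - 1/(8*u**2 + 8).
Check: d/du[2*u/(8*u**2 + 8) + atan(u)/4 + 2 - 1/(8*u**2 + 8)] = (u + 2)/(4*u**4 + 8*u**2 + 4), which equals G'(u).

G(u) = 2*u/(8*u**2 + 8) + atan(u)/4 + 2 - 1/(8*u**2 + 8)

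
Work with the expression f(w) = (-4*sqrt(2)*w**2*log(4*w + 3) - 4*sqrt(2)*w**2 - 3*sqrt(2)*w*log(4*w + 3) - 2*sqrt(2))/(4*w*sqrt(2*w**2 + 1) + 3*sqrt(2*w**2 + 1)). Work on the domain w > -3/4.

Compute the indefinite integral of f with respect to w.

f has the shape u'v + uv' for u = -sqrt(w**2 + 1/2) and v = log(4*w + 3) — it is the derivative of the product u*v.
Check: d/dw[-sqrt(w**2 + 1/2)*log(4*w + 3)] = (-8*w**2*log(4*w + 3) - 8*w**2 - 6*w*log(4*w + 3) - 4)/(4*sqrt(2)*w*sqrt(2*w**2 + 1) + 3*sqrt(2)*sqrt(2*w**2 + 1)), which equals f(w).

F(w) = -sqrt(w**2 + 1/2)*log(4*w + 3) + C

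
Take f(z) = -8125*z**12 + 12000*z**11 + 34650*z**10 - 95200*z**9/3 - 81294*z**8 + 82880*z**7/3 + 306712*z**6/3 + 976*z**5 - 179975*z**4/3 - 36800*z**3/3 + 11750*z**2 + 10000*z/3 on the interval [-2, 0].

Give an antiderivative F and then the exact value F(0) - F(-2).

f has the shape u'v + uv' for u = -2*(5*z**2 - 2*z - 5)**4 and v = z**5/2 - z**3 - 4*z**2/3 — it is the derivative of the product u*v.
F(z) = -625*z**13 + 1000*z**12 + 3150*z**11 - 9520*z**10/3 - 27098*z**9/3 + 10360*z**8/3 + 43816*z**7/3 + 488*z**6/3 - 35995*z**5/3 - 9200*z**4/3 + 11750*z**3/3 + 5000*z**2/3 is an antiderivative of f.
Check: d/dz[-625*z**13 + 1000*z**12 + 3150*z**11 - 9520*z**10/3 - 27098*z**9/3 + 10360*z**8/3 + 43816*z**7/3 + 488*z**6/3 - 35995*z**5/3 - 9200*z**4/3 + 11750*z**3/3 + 5000*z**2/3] = -8125*z**12 + 12000*z**11 + 34650*z**10 - 95200*z**9/3 - 81294*z**8 + 82880*z**7/3 + 306712*z**6/3 + 976*z**5 - 179975*z**4/3 - 36800*z**3/3 + 11750*z**2 + 10000*z/3 = f(z).
F(0) = 0; F(-2) = 10425680/3.
Integral = F(0) - F(-2) = -10425680/3.

Antiderivative: F(z) = -625*z**13 + 1000*z**12 + 3150*z**11 - 9520*z**10/3 - 27098*z**9/3 + 10360*z**8/3 + 43816*z**7/3 + 488*z**6/3 - 35995*z**5/3 - 9200*z**4/3 + 11750*z**3/3 + 5000*z**2/3; value = -10425680/3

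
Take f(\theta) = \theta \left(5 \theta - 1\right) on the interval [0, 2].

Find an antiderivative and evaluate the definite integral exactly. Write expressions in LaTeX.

Check any antiderivative F(\theta) by computing F'(\theta) and comparing it with f(\theta).
F(\theta) = \frac{5 \theta^{3}}{3} - \frac{\theta^{2}}{2} is an antiderivative of f.
Check: d/d\theta[\frac{5 \theta^{3}}{3} - \frac{\theta^{2}}{2}] = 5 \theta^{2} - \theta, which equals f(\theta).
F(2) = \frac{34}{3}; F(0) = 0.
Integral = F(2) - F(0) = \frac{34}{3}.

Antiderivative: F(\theta) = \frac{5 \theta^{3}}{3} - \frac{\theta^{2}}{2}; value = \frac{34}{3}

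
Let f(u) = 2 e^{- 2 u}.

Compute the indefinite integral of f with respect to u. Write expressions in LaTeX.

F(u) = - e^{- 2 u} + C

Differentiate the proposed F(u) back; it has to land on f(u) exactly.
Check: d/du[- e^{- 2 u}] = 2 e^{- 2 u} = f(u).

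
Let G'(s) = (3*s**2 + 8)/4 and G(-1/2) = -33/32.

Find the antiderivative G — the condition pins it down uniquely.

G(s) = s**3/4 + 2*s

A first test for any G(s): its s-derivative must equal the given G'(s).
A general antiderivative is s**3/4 + 2*s + C.
The condition gives C = -33/32 - (-33/32) = 0.
So G(s) = s**3/4 + 2*s.
Check: d/ds[s**3/4 + 2*s] = 3*s**2/4 + 2, which equals G'(s).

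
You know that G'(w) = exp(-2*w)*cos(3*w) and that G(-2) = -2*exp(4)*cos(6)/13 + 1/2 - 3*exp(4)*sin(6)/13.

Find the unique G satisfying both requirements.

G(w) = -(-13*exp(2*w) - 6*sin(3*w) + 4*cos(3*w))*exp(-2*w)/26

Recover the given G'(w) by differentiating a candidate G(w); any mismatch rules it out.
A general antiderivative is 3*exp(-2*w)*sin(3*w)/13 - 2*exp(-2*w)*cos(3*w)/13 + C.
The condition gives C = -2*exp(4)*cos(6)/13 + 1/2 - 3*exp(4)*sin(6)/13 - (-2*exp(4)*cos(6)/13 - 3*exp(4)*sin(6)/13) = 1/2.
So G(w) = -(-13*exp(2*w) - 6*sin(3*w) + 4*cos(3*w))*exp(-2*w)/26.
Check: d/dw[-(-13*exp(2*w) - 6*sin(3*w) + 4*cos(3*w))*exp(-2*w)/26] = exp(-2*w)*cos(3*w) = G'(w).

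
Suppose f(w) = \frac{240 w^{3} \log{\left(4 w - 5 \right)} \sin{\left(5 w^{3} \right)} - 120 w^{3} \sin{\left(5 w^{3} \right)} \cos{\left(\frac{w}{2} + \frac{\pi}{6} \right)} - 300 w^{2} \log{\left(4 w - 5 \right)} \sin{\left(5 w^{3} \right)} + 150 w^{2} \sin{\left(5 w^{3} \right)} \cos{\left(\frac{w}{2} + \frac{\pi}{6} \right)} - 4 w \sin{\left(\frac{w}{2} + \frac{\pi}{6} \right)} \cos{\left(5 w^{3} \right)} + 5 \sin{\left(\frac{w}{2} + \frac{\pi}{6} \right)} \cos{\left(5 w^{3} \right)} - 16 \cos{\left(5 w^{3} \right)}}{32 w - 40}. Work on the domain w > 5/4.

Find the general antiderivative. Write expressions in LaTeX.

f has the shape u'v + uv' for u = - \frac{\log{\left(4 w - 5 \right)}}{2} + \frac{\cos{\left(\frac{w}{2} + \frac{\pi}{6} \right)}}{4} and v = \cos{\left(5 w^{3} \right)} — it is the derivative of the product u*v.
Check: d/dw[- \frac{\log{\left(4 w - 5 \right)} \cos{\left(5 w^{3} \right)}}{2} + \frac{\cos{\left(5 w^{3} \right)} \cos{\left(\frac{w}{2} + \frac{\pi}{6} \right)}}{4}] = \frac{240 w^{3} \log{\left(4 w - 5 \right)} \sin{\left(5 w^{3} \right)} - 120 w^{3} \sin{\left(5 w^{3} \right)} \cos{\left(\frac{w}{2} + \frac{\pi}{6} \right)} - 300 w^{2} \log{\left(4 w - 5 \right)} \sin{\left(5 w^{3} \right)} + 150 w^{2} \sin{\left(5 w^{3} \right)} \cos{\left(\frac{w}{2} + \frac{\pi}{6} \right)} - 4 w \sin{\left(\frac{w}{2} + \frac{\pi}{6} \right)} \cos{\left(5 w^{3} \right)} + 5 \sin{\left(\frac{w}{2} + \frac{\pi}{6} \right)} \cos{\left(5 w^{3} \right)} - 16 \cos{\left(5 w^{3} \right)}}{32 w - 40} = f(w).

F(w) = - \frac{\log{\left(4 w - 5 \right)} \cos{\left(5 w^{3} \right)}}{2} + \frac{\cos{\left(5 w^{3} \right)} \cos{\left(\frac{w}{2} + \frac{\pi}{6} \right)}}{4} + C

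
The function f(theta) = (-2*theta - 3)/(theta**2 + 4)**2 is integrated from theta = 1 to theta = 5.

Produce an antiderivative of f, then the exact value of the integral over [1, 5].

Since d/dtheta undoes antidifferentiation here, F'(theta) = f(theta) is required of F(theta).
F(theta) = -3*theta/(8*theta**2 + 32) - 3*atan(theta/2)/16 + 8/(8*theta**2 + 32) is an antiderivative of f.
Check: d/dtheta[-3*theta/(8*theta**2 + 32) - 3*atan(theta/2)/16 + 8/(8*theta**2 + 32)] = (-2*theta - 3)/(theta**4 + 8*theta**2 + 16), which equals f(theta).
F(5) = -3*atan(5/2)/16 - 7/232; F(1) = 1/8 - 3*atan(1/2)/16.
Integral = F(5) - F(1) = -3*atan(5/2)/16 - 9/58 + 3*atan(1/2)/16.

Antiderivative: F(theta) = -3*theta/(8*theta**2 + 32) - 3*atan(theta/2)/16 + 8/(8*theta**2 + 32); value = -3*atan(5/2)/16 - 9/58 + 3*atan(1/2)/16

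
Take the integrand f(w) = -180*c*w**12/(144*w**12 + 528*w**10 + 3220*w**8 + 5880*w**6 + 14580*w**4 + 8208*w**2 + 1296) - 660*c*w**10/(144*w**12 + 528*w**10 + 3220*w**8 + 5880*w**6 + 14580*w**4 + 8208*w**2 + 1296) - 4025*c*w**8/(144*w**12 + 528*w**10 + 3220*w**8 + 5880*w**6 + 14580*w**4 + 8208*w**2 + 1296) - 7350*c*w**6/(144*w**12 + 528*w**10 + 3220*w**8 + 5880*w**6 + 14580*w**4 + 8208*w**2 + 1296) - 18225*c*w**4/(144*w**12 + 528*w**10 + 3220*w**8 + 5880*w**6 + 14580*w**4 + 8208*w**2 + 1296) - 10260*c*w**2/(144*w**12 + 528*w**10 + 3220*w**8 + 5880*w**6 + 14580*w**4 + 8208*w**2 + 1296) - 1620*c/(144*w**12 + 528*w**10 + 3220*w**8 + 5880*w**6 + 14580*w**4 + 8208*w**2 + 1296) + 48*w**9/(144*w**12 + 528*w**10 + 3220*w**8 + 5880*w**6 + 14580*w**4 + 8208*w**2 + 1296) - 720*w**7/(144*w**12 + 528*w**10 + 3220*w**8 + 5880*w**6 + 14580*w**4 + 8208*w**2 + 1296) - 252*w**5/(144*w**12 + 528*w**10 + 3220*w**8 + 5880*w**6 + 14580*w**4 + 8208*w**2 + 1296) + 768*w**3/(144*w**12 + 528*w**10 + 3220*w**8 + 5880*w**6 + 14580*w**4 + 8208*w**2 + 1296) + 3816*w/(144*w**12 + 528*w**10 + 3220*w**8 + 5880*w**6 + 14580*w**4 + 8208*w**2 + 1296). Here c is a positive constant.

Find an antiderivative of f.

Integrate term by term and add the pieces.
Check: d/dw[-5*c*w/4 + 1/(2*w**4/3 + w**2 + 6) - 2/(12*w**2 + 4)] = (-180*c*w**12 - 660*c*w**10 - 4025*c*w**8 - 7350*c*w**6 - 18225*c*w**4 - 10260*c*w**2 - 1620*c + 48*w**9 - 720*w**7 - 252*w**5 + 768*w**3 + 3816*w)/(144*w**12 + 528*w**10 + 3220*w**8 + 5880*w**6 + 14580*w**4 + 8208*w**2 + 1296), which equals f(w).

An antiderivative is F(w) = -5*c*w/4 + 1/(2*w**4/3 + w**2 + 6) - 2/(12*w**2 + 4).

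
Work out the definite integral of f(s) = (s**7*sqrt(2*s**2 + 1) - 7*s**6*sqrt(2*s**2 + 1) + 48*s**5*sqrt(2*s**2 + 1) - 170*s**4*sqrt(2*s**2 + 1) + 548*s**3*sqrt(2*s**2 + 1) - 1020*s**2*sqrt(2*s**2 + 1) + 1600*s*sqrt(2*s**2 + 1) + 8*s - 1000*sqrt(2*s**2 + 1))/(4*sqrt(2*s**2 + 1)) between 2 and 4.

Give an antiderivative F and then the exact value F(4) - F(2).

Whatever form F(s) takes, F'(s) = f(s) is non-negotiable.
F(s) = s**8/32 - s**7/4 + 2*s**6 - 17*s**5/2 + 137*s**4/4 - 85*s**3 + 200*s**2 - 250*s + sqrt(2*s**2 + 1) is an antiderivative of f.
Check: d/ds[s**8/32 - s**7/4 + 2*s**6 - 17*s**5/2 + 137*s**4/4 - 85*s**3 + 200*s**2 - 250*s + sqrt(2*s**2 + 1)] = (s**7*sqrt(2*s**2 + 1) - 7*s**6*sqrt(2*s**2 + 1) + 48*s**5*sqrt(2*s**2 + 1) - 170*s**4*sqrt(2*s**2 + 1) + 548*s**3*sqrt(2*s**2 + 1) - 1020*s**2*sqrt(2*s**2 + 1) + 1600*s*sqrt(2*s**2 + 1) + 8*s - 1000*sqrt(2*s**2 + 1))/(4*sqrt(2*s**2 + 1)) = f(s).
F(4) = sqrt(33) + 2968; F(2) = 3.
Integral = F(4) - F(2) = sqrt(33) + 2965.

Antiderivative: F(s) = s**8/32 - s**7/4 + 2*s**6 - 17*s**5/2 + 137*s**4/4 - 85*s**3 + 200*s**2 - 250*s + sqrt(2*s**2 + 1); value = sqrt(33) + 2965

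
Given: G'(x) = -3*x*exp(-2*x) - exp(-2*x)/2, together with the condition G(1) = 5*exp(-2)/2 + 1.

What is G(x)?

G(x) = (3*x + 2*exp(2*x) + 2)*exp(-2*x)/2

G'(x) has the shape u'v + uv' for u = 3*x/2 + 1 and v = exp(-2*x) — it is the derivative of the product u*v.
A general antiderivative is (3*x + 2)*exp(-2*x)/2 + C.
The condition gives C = 5*exp(-2)/2 + 1 - (5*exp(-2)/2) = 1.
So G(x) = (3*x + 2*exp(2*x) + 2)*exp(-2*x)/2.
Check: d/dx[(3*x + 2*exp(2*x) + 2)*exp(-2*x)/2] = (-6*x - 1)*exp(-2*x)/2, which equals G'(x).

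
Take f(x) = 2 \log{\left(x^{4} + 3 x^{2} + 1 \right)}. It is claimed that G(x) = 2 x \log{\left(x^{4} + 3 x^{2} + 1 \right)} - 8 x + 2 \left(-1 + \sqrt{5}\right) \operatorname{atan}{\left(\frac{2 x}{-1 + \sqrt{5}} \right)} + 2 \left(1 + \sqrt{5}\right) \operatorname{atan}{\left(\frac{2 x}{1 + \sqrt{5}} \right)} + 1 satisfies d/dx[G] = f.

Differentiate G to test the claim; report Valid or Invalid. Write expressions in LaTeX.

d/dx[G] = 2 \log{\left(x^{4} + 3 x^{2} + 1 \right)}
This equals f(x) exactly, so the claim holds.

Valid. The derivative of G reproduces f.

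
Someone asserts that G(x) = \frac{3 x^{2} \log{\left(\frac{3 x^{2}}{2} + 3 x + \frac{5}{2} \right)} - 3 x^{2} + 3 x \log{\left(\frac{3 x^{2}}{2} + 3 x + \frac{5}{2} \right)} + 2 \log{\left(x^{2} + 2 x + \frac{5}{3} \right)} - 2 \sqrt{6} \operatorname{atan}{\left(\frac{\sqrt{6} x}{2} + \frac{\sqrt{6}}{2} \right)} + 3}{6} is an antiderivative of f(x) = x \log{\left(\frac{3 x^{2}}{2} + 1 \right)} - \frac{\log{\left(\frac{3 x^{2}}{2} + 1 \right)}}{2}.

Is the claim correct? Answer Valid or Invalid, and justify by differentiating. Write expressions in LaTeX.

d/dx[G] = x \log{\left(\frac{3 x^{2}}{2} + 3 x + \frac{5}{2} \right)} + \frac{\log{\left(\frac{3 x^{2}}{2} + 3 x + \frac{5}{2} \right)}}{2}
d/dx[G] - f(x) = - x \log{\left(\frac{3 x^{2}}{2} + 1 \right)} + x \log{\left(\frac{3 x^{2}}{2} + 3 x + \frac{5}{2} \right)} + \frac{\log{\left(\frac{3 x^{2}}{2} + 1 \right)}}{2} + \frac{\log{\left(\frac{3 x^{2}}{2} + 3 x + \frac{5}{2} \right)}}{2} != 0.

Invalid: d/dx[G] - f = - x \log{\left(\frac{3 x^{2}}{2} + 1 \right)} + x \log{\left(\frac{3 x^{2}}{2} + 3 x + \frac{5}{2} \right)} + \frac{\log{\left(\frac{3 x^{2}}{2} + 1 \right)}}{2} + \frac{\log{\left(\frac{3 x^{2}}{2} + 3 x + \frac{5}{2} \right)}}{2}, which is not 0.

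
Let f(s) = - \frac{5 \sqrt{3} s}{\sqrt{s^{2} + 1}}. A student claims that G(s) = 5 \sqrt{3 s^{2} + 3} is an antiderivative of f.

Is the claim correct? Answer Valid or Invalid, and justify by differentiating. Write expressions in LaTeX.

Invalid: d/ds[G] - f = \frac{10 \sqrt{3} s}{\sqrt{s^{2} + 1}}, which is not 0.

d/ds[G] = \frac{5 \sqrt{3} s}{\sqrt{s^{2} + 1}}
d/ds[G] - f(s) = \frac{10 \sqrt{3} s}{\sqrt{s^{2} + 1}} != 0.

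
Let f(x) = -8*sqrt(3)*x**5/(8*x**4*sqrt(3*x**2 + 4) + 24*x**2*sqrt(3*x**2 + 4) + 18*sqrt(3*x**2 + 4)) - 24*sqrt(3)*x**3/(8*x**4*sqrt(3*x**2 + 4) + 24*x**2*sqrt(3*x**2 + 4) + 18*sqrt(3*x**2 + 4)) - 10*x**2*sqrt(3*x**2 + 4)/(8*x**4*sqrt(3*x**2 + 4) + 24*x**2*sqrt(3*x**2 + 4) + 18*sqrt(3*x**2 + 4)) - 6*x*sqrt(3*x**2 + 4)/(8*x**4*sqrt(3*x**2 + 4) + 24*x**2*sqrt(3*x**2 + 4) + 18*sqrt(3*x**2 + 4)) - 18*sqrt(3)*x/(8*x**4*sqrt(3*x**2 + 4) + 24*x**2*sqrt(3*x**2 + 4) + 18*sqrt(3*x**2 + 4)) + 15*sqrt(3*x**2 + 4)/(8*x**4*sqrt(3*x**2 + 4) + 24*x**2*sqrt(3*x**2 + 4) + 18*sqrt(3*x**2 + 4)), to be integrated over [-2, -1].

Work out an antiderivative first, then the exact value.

Integrate term by term and add the pieces.
F(x) = -(8*sqrt(3)*x**2*sqrt(3*x**2 + 4) - 30*x + 12*sqrt(3)*sqrt(3*x**2 + 4) - 9)/(12*(2*x**2 + 3)) is an antiderivative of f.
Check: d/dx[-(8*sqrt(3)*x**2*sqrt(3*x**2 + 4) - 30*x + 12*sqrt(3)*sqrt(3*x**2 + 4) - 9)/(12*(2*x**2 + 3))] = (-8*sqrt(3)*x**5 - 24*sqrt(3)*x**3 - 10*x**2*sqrt(3*x**2 + 4) - 6*x*sqrt(3*x**2 + 4) - 18*sqrt(3)*x + 15*sqrt(3*x**2 + 4))/(8*x**4*sqrt(3*x**2 + 4) + 24*x**2*sqrt(3*x**2 + 4) + 18*sqrt(3*x**2 + 4)), which equals f(x).
F(-1) = -sqrt(21)/3 - 7/20; F(-2) = -4*sqrt(3)/3 - 17/44.
Integral = F(-1) - F(-2) = -sqrt(21)/3 + 2/55 + 4*sqrt(3)/3.

Antiderivative: F(x) = -(8*sqrt(3)*x**2*sqrt(3*x**2 + 4) - 30*x + 12*sqrt(3)*sqrt(3*x**2 + 4) - 9)/(12*(2*x**2 + 3)); value = -sqrt(21)/3 + 2/55 + 4*sqrt(3)/3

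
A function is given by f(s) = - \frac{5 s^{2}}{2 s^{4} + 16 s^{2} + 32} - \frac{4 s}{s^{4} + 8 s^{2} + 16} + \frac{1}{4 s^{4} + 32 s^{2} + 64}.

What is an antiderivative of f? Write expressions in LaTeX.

Integrate term by term and add the pieces.
Check: d/ds[- \frac{- 41 s - 64}{32 s^{2} + 128} - \frac{39 \operatorname{atan}{\left(\frac{s}{2} \right)}}{64}] = \frac{- 10 s^{2} - 16 s + 1}{4 s^{4} + 32 s^{2} + 64}, which equals f(s).

An antiderivative is F(s) = - \frac{- 41 s - 64}{32 s^{2} + 128} - \frac{39 \operatorname{atan}{\left(\frac{s}{2} \right)}}{64}.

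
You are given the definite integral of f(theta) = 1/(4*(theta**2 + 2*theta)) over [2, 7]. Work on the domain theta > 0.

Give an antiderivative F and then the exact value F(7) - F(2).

Antiderivative: F(theta) = log(theta)/8 - log(theta + 2)/8; value = -log(9)/8 - log(2)/8 + log(4)/8 + log(7)/8

Factor the denominator (4*theta*(theta + 2)) and decompose: f = -1/(8*(theta + 2)) + 1/(8*theta); each piece integrates to a log, atan, or power term.
F(theta) = log(theta)/8 - log(theta + 2)/8 is an antiderivative of f.
Check: d/dtheta[log(theta)/8 - log(theta + 2)/8] = 1/(4*theta**2 + 8*theta), which equals f(theta).
F(7) = -log(9)/8 + log(7)/8; F(2) = -log(4)/8 + log(2)/8.
Integral = F(7) - F(2) = -log(9)/8 - log(2)/8 + log(4)/8 + log(7)/8.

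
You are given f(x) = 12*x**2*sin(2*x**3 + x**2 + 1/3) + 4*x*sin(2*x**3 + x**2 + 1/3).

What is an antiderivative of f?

An antiderivative is F(x) = -2*cos(2*x**3 + x**2 + 1/3).

The substitution u = 2*x**3 + x**2 + 1/3 works: f is exactly (dF/du)*(du/dx) for that inner function.
Check: d/dx[-2*cos(2*x**3 + x**2 + 1/3)] = 12*x**2*sin(2*x**3 + x**2 + 1/3) + 4*x*sin(2*x**3 + x**2 + 1/3) = f(x).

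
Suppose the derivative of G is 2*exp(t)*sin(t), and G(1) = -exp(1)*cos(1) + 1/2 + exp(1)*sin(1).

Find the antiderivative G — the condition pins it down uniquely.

G(t) = exp(t)*sin(t) - exp(t)*cos(t) + 1/2

Differentiate the proposed G(t) back; it has to land on the given G'(t).
A general antiderivative is exp(t)*sin(t) - exp(t)*cos(t) + C.
The condition gives C = -exp(1)*cos(1) + 1/2 + exp(1)*sin(1) - (-exp(1)*cos(1) + exp(1)*sin(1)) = 1/2.
So G(t) = exp(t)*sin(t) - exp(t)*cos(t) + 1/2.
Check: d/dt[exp(t)*sin(t) - exp(t)*cos(t) + 1/2] = 2*exp(t)*sin(t) = G'(t).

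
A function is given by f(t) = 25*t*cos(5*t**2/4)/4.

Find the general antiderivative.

F(t) = 5*sin(5*t**2/4)/2 + C

f matches the chain-rule pattern g'(h)*h' with inner function h(t) = 5*t**2/4; substituting u = h(t) collapses the integral.
Check: d/dt[5*sin(5*t**2/4)/2] = 25*t*cos(5*t**2/4)/4 = f(t).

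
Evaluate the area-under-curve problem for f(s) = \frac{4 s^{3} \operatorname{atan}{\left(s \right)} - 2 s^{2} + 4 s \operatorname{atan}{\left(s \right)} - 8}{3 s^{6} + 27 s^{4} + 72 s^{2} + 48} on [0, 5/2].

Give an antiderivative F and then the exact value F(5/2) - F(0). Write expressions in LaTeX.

Recognize the product-rule pattern: f = u'v + uv' with u = - \frac{2}{3 \left(s^{2} + 4\right)}, v = \operatorname{atan}{\left(s \right)}, so integration by parts undoes it.
F(s) = - \frac{2 \operatorname{atan}{\left(s \right)}}{3 s^{2} + 12} is an antiderivative of f.
Check: d/ds[- \frac{2 \operatorname{atan}{\left(s \right)}}{3 s^{2} + 12}] = \frac{4 s^{3} \operatorname{atan}{\left(s \right)} - 2 s^{2} + 4 s \operatorname{atan}{\left(s \right)} - 8}{3 s^{6} + 27 s^{4} + 72 s^{2} + 48} = f(s).
F(5/2) = - \frac{8 \operatorname{atan}{\left(\frac{5}{2} \right)}}{123}; F(0) = 0.
Integral = F(5/2) - F(0) = - \frac{8 \operatorname{atan}{\left(\frac{5}{2} \right)}}{123}.

Antiderivative: F(s) = - \frac{2 \operatorname{atan}{\left(s \right)}}{3 s^{2} + 12}; value = - \frac{8 \operatorname{atan}{\left(\frac{5}{2} \right)}}{123}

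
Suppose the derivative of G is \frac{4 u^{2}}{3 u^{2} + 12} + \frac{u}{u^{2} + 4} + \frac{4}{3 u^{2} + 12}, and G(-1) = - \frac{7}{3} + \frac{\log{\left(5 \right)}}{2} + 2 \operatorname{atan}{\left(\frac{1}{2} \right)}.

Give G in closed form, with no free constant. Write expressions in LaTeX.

The integrand splits into summands that can be handled one at a time.
A general antiderivative is \frac{4 u}{3} + \frac{\log{\left(u^{2} + 4 \right)}}{2} - 2 \operatorname{atan}{\left(\frac{u}{2} \right)} + C.
The condition gives C = - \frac{7}{3} + \frac{\log{\left(5 \right)}}{2} + 2 \operatorname{atan}{\left(\frac{1}{2} \right)} - (- \frac{4}{3} + \frac{\log{\left(5 \right)}}{2} + 2 \operatorname{atan}{\left(\frac{1}{2} \right)}) = -1.
So G(u) = \frac{4 u}{3} + \frac{\log{\left(u^{2} + 4 \right)}}{2} - 2 \operatorname{atan}{\left(\frac{u}{2} \right)} - 1.
Check: d/du[\frac{4 u}{3} + \frac{\log{\left(u^{2} + 4 \right)}}{2} - 2 \operatorname{atan}{\left(\frac{u}{2} \right)} - 1] = \frac{4 u^{2} + 3 u + 4}{3 u^{2} + 12}, which equals G'(u).

G(u) = \frac{4 u}{3} + \frac{\log{\left(u^{2} + 4 \right)}}{2} - 2 \operatorname{atan}{\left(\frac{u}{2} \right)} - 1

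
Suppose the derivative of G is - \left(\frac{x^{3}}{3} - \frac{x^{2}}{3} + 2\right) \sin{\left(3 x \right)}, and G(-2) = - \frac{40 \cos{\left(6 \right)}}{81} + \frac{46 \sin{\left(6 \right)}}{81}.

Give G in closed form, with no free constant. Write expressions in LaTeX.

G(x) = \frac{x^{3} \cos{\left(3 x \right)}}{9} - \frac{x^{2} \sin{\left(3 x \right)}}{9} - \frac{x^{2} \cos{\left(3 x \right)}}{9} + \frac{2 x \sin{\left(3 x \right)}}{27} - \frac{2 x \cos{\left(3 x \right)}}{27} + \frac{2 \sin{\left(3 x \right)}}{81} + \frac{56 \cos{\left(3 x \right)}}{81}

Any candidate G(x) must reproduce the stated G'(x) exactly.
A general antiderivative is \frac{x^{3} \cos{\left(3 x \right)}}{9} - \frac{x^{2} \sin{\left(3 x \right)}}{9} - \frac{x^{2} \cos{\left(3 x \right)}}{9} + \frac{2 x \sin{\left(3 x \right)}}{27} - \frac{2 x \cos{\left(3 x \right)}}{27} + \frac{2 \sin{\left(3 x \right)}}{81} + \frac{56 \cos{\left(3 x \right)}}{81} + C.
The condition gives C = - \frac{40 \cos{\left(6 \right)}}{81} + \frac{46 \sin{\left(6 \right)}}{81} - (- \frac{40 \cos{\left(6 \right)}}{81} + \frac{46 \sin{\left(6 \right)}}{81}) = 0.
So G(x) = \frac{x^{3} \cos{\left(3 x \right)}}{9} - \frac{x^{2} \sin{\left(3 x \right)}}{9} - \frac{x^{2} \cos{\left(3 x \right)}}{9} + \frac{2 x \sin{\left(3 x \right)}}{27} - \frac{2 x \cos{\left(3 x \right)}}{27} + \frac{2 \sin{\left(3 x \right)}}{81} + \frac{56 \cos{\left(3 x \right)}}{81}.
Check: d/dx[\frac{x^{3} \cos{\left(3 x \right)}}{9} - \frac{x^{2} \sin{\left(3 x \right)}}{9} - \frac{x^{2} \cos{\left(3 x \right)}}{9} + \frac{2 x \sin{\left(3 x \right)}}{27} - \frac{2 x \cos{\left(3 x \right)}}{27} + \frac{2 \sin{\left(3 x \right)}}{81} + \frac{56 \cos{\left(3 x \right)}}{81}] = - \frac{x^{3} \sin{\left(3 x \right)}}{3} + \frac{x^{2} \sin{\left(3 x \right)}}{3} - 2 \sin{\left(3 x \right)}, which equals G'(x).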